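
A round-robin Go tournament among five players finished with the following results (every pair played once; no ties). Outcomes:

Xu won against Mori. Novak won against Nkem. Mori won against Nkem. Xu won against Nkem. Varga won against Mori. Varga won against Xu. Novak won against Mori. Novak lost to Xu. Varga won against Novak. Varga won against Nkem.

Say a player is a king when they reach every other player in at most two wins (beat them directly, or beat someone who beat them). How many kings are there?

Mori cannot reach Xu, Novak, Varga in two steps.
Xu cannot reach Varga in two steps.
Novak cannot reach Xu, Varga in two steps.
Varga reaches everyone (king).
Nkem cannot reach Mori, Xu, Novak, Varga in two steps.
Kings: Varga — 1.

1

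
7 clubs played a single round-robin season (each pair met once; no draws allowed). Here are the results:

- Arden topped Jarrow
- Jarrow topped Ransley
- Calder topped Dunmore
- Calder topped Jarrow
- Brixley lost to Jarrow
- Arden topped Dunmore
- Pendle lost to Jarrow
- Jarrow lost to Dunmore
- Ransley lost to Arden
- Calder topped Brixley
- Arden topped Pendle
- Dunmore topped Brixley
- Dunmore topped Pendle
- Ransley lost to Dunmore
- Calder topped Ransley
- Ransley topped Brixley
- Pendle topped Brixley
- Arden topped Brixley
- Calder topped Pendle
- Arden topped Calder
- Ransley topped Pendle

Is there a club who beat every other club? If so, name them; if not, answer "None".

Arden has 6 wins out of 6 opponents — a perfect record.

Arden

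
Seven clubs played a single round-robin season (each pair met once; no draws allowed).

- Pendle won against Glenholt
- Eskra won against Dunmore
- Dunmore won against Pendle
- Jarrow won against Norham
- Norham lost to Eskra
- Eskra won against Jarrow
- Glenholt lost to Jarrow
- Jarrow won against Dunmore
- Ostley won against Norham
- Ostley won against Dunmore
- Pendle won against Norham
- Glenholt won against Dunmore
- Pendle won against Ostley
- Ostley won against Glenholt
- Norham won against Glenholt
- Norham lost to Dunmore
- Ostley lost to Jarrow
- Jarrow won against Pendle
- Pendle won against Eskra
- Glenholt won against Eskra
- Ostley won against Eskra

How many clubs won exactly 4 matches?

2

Win totals: Ostley 4, Dunmore 2, Norham 1, Glenholt 2, Jarrow 5, Eskra 3, Pendle 4.
Exactly 4: Ostley, Pendle — 2 clubs.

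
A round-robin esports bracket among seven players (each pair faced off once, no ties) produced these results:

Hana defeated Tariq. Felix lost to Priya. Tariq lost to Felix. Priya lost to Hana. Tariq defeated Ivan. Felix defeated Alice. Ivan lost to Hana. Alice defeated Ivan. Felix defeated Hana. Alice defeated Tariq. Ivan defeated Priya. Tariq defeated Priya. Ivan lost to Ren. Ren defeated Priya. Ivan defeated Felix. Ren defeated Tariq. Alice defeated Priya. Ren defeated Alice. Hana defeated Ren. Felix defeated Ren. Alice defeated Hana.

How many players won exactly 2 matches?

Win totals: Alice 4, Ivan 2, Hana 4, Felix 4, Priya 1, Tariq 2, Ren 4.
Exactly 2: Ivan, Tariq — 2 players.

2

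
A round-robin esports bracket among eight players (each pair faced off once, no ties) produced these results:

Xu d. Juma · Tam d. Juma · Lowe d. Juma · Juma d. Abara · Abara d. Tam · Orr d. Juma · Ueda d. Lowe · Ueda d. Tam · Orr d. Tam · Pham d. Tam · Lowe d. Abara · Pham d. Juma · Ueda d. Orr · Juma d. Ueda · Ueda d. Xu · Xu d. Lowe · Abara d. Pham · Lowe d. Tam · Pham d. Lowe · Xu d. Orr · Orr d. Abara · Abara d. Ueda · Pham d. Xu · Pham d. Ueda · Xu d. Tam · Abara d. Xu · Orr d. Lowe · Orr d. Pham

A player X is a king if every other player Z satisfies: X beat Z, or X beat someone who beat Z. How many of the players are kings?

6

Pham reaches everyone (king).
Xu reaches everyone (king).
Tam cannot reach Pham, Xu, Lowe, Orr in two steps.
Abara reaches everyone (king).
Ueda reaches everyone (king).
Juma reaches everyone (king).
Lowe cannot reach Orr in two steps.
Orr reaches everyone (king).
Kings: Pham, Xu, Abara, Ueda, Juma, Orr — 6.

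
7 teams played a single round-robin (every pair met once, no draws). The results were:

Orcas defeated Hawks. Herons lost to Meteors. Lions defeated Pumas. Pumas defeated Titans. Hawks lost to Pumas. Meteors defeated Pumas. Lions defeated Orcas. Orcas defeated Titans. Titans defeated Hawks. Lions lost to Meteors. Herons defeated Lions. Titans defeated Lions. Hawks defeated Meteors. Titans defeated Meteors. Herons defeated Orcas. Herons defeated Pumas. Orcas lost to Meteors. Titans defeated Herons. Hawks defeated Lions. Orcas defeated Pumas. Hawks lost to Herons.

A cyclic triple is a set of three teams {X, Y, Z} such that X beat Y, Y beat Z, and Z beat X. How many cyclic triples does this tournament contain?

Win totals: Herons 4, Lions 2, Orcas 3, Hawks 2, Meteors 4, Titans 4, Pumas 2.
A team with w wins dominates both others in C(w,2) triples; summing gives 6 + 1 + 3 + 1 + 6 + 6 + 1 = 24 transitive triples.
Total triples C(7,3) = 35, so cyclic triples = 35 − 24 = 11.

11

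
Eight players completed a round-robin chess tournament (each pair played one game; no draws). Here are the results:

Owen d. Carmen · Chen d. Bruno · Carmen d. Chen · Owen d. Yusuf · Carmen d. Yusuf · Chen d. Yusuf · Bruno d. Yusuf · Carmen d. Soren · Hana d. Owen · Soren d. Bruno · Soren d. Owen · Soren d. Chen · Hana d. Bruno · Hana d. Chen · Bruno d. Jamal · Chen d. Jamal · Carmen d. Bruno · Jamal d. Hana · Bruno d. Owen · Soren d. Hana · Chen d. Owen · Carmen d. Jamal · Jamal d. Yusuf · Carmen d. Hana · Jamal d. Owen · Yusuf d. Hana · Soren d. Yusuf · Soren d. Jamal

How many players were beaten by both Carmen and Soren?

Carmen beat: Hana, Chen, Soren, Bruno, Jamal, Yusuf.
Soren beat: Hana, Chen, Bruno, Jamal, Owen, Yusuf.
Both beat: Hana, Chen, Bruno, Jamal, Yusuf — 5.

5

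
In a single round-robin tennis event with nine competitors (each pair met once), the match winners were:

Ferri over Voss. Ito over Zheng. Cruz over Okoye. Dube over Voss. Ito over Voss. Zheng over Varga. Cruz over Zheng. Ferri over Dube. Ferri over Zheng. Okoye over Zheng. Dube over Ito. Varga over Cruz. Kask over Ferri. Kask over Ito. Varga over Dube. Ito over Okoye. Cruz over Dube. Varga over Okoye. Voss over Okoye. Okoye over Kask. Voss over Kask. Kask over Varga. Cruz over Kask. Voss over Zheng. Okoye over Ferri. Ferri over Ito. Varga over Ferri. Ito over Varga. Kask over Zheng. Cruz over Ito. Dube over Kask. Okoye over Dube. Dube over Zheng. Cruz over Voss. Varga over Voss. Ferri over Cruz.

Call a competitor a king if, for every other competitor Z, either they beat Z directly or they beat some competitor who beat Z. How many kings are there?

6

Kask reaches everyone (king).
Zheng cannot reach Kask, Ito in two steps.
Varga reaches everyone (king).
Ito reaches everyone (king).
Okoye reaches everyone (king).
Voss cannot reach Cruz in two steps.
Ferri reaches everyone (king).
Cruz reaches everyone (king).
Dube cannot reach Cruz in two steps.
Kings: Kask, Varga, Ito, Okoye, Ferri, Cruz — 6.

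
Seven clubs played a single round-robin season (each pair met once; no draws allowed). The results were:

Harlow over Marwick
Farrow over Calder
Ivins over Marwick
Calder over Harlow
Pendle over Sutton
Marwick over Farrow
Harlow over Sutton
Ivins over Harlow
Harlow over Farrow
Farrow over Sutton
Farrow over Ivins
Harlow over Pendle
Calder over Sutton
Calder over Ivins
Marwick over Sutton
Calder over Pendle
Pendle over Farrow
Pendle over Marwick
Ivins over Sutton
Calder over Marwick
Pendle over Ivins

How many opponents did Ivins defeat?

Ivins' results: beat Harlow, Marwick, Sutton; lost to Calder, Pendle, Farrow.
That is 3 wins.

3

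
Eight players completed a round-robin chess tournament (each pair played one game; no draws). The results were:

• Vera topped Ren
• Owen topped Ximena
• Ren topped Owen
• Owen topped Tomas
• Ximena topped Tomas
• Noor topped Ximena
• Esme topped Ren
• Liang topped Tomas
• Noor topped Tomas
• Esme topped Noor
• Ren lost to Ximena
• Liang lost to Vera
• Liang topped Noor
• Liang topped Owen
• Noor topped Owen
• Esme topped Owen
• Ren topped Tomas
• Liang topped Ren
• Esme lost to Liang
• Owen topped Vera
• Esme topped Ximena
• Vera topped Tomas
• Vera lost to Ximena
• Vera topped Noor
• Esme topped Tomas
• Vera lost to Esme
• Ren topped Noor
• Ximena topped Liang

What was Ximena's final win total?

Ximena's results: beat Tomas, Ren, Liang, Vera; lost to Esme, Noor, Owen.
That is 4 wins.

4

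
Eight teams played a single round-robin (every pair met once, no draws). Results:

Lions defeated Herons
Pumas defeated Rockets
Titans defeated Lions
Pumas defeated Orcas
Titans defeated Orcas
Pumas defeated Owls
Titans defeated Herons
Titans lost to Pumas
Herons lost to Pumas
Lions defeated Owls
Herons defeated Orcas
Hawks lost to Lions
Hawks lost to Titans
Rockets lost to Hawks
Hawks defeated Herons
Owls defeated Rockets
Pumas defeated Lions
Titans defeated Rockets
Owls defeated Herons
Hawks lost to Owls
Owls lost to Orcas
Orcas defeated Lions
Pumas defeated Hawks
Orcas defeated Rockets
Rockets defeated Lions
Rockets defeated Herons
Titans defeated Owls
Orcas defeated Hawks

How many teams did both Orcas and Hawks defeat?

1

Orcas beat: Owls, Hawks, Lions, Rockets.
Hawks beat: Rockets, Herons.
Both beat: Rockets — 1.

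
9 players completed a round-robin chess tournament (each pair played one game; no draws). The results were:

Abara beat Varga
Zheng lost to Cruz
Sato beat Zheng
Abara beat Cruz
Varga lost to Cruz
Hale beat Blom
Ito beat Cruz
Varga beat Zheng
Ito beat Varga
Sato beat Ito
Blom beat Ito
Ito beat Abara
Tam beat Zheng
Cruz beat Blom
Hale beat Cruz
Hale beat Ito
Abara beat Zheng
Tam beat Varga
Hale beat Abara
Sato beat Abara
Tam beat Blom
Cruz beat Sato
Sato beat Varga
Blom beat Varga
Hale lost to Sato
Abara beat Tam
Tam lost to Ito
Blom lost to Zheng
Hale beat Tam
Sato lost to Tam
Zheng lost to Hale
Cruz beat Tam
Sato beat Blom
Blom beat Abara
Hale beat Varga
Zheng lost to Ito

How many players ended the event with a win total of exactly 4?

Win totals: Abara 4, Blom 3, Ito 5, Hale 7, Cruz 5, Zheng 1, Varga 1, Tam 4, Sato 6.
Exactly 4: Abara, Tam — 2 players.

2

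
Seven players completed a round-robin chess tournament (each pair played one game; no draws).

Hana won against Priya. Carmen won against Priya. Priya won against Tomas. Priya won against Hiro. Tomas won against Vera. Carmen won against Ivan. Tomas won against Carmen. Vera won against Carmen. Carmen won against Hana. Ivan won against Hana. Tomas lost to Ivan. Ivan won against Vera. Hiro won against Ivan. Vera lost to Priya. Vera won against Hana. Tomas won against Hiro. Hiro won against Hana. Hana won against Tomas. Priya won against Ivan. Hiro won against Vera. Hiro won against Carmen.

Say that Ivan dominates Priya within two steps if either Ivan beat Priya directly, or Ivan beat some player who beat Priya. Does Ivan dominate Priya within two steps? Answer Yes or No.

Yes

Ivan did not beat Priya directly.
Ivan beat Vera, Hana, Tomas. Of those, Hana beat Priya.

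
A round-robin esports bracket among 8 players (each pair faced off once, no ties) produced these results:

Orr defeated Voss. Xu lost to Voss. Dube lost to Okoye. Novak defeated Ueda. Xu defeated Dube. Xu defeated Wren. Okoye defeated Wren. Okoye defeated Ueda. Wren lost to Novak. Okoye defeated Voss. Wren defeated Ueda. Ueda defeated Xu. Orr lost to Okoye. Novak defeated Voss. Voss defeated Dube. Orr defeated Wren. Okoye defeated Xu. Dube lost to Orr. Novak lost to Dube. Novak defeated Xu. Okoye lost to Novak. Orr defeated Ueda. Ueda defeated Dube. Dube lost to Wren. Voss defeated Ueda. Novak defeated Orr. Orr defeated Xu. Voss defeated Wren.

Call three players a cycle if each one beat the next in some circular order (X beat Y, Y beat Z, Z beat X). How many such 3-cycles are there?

7

Win totals: Novak 6, Ueda 2, Wren 2, Dube 1, Okoye 6, Orr 5, Voss 4, Xu 2.
A player with w wins dominates both others in C(w,2) triples; summing gives 15 + 1 + 1 + 0 + 15 + 10 + 6 + 1 = 49 transitive triples.
Total triples C(8,3) = 56, so cyclic triples = 56 − 49 = 7.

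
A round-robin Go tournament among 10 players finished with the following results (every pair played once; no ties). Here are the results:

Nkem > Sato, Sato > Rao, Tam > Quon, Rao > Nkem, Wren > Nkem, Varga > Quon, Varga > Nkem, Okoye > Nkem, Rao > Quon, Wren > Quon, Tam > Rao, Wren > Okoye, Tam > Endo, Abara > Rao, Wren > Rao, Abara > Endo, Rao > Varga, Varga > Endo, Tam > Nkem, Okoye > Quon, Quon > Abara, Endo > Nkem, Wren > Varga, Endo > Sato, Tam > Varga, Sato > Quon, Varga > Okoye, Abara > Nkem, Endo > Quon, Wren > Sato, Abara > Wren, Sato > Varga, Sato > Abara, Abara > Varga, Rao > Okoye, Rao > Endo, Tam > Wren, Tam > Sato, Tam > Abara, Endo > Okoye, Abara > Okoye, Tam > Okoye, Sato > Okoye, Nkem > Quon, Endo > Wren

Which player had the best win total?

Win totals: Quon 1, Tam 9, Abara 6, Wren 6, Sato 5, Okoye 2, Varga 4, Nkem 2, Rao 5, Endo 5.
Tam leads with 9 wins (next highest: 6).

Tam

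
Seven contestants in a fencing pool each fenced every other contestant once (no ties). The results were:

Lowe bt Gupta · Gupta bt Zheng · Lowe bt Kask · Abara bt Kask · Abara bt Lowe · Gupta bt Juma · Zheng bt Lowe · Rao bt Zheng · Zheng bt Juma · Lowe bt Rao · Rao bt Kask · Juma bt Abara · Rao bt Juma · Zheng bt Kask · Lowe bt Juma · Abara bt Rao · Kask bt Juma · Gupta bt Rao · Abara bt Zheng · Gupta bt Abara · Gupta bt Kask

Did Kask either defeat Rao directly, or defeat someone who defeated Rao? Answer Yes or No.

Kask did not beat Rao directly.
Kask beat Juma, but each of them lost to Rao. No two-step path.

No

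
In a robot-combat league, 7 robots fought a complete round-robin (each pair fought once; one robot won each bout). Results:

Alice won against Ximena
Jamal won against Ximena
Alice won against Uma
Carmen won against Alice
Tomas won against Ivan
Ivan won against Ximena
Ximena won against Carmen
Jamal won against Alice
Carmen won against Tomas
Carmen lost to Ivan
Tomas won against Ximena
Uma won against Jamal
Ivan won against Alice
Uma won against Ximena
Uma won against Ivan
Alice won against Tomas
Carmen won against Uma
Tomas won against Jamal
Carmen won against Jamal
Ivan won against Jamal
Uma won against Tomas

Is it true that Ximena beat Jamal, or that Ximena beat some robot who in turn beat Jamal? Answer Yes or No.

Yes

Ximena did not beat Jamal directly.
Ximena beat Carmen. Of those, Carmen beat Jamal.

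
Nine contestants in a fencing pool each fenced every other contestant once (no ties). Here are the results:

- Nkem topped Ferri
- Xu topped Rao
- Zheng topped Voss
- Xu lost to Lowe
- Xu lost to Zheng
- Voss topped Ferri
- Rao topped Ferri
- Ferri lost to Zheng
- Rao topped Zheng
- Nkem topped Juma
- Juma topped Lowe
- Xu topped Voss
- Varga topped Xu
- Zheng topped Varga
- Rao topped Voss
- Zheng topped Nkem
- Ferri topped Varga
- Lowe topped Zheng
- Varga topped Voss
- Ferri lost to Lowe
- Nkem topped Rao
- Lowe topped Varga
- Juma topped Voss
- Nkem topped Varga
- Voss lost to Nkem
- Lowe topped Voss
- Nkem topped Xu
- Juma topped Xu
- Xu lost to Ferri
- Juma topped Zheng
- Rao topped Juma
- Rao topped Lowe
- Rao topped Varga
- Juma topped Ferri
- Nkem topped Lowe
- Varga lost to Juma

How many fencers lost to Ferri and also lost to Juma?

2

Ferri beat: Varga, Xu.
Juma beat: Zheng, Varga, Lowe, Ferri, Xu, Voss.
Both beat: Varga, Xu — 2.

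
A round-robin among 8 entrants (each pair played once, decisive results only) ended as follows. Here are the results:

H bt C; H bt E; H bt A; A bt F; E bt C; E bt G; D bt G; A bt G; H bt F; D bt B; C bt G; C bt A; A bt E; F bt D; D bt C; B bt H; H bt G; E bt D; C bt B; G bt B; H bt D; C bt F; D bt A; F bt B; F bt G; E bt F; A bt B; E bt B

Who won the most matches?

Win totals: A 4, B 1, C 4, D 4, E 5, F 3, G 1, H 6.
H leads with 6 wins (next highest: 5).

H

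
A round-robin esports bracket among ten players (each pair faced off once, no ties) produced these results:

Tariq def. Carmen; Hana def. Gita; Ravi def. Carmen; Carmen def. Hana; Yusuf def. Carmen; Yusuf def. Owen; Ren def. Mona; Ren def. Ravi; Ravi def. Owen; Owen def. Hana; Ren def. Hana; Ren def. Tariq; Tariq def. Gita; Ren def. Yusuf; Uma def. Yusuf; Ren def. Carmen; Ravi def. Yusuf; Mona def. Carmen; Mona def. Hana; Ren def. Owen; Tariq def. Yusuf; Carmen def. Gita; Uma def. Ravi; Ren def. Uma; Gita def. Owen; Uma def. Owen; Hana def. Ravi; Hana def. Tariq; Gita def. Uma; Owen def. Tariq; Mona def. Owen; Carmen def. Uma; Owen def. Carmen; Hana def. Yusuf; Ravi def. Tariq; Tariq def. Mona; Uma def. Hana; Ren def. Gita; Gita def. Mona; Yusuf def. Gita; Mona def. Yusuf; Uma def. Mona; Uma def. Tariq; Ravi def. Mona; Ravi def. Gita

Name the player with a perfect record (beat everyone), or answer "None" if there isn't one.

Ren

Ren has 9 wins out of 9 opponents — a perfect record.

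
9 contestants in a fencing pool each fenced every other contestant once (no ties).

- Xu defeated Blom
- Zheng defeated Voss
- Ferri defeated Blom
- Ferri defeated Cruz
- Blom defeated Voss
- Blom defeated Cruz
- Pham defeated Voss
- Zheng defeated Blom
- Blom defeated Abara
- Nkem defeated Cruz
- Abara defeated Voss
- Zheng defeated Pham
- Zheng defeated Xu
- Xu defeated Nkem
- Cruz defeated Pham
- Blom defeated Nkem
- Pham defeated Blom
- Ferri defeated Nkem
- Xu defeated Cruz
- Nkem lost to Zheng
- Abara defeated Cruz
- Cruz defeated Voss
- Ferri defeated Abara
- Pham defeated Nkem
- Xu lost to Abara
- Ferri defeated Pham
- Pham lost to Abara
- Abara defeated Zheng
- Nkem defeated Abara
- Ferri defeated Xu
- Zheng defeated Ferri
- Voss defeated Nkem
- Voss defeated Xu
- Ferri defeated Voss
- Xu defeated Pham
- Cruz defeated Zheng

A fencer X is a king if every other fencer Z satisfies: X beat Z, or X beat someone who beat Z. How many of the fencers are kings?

3

Abara reaches everyone (king).
Cruz cannot reach Abara in two steps.
Blom cannot reach Ferri in two steps.
Pham cannot reach Ferri, Zheng in two steps.
Ferri reaches everyone (king).
Xu cannot reach Ferri in two steps.
Zheng reaches everyone (king).
Voss cannot reach Ferri, Zheng in two steps.
Nkem cannot reach Blom, Ferri in two steps.
Kings: Abara, Ferri, Zheng — 3.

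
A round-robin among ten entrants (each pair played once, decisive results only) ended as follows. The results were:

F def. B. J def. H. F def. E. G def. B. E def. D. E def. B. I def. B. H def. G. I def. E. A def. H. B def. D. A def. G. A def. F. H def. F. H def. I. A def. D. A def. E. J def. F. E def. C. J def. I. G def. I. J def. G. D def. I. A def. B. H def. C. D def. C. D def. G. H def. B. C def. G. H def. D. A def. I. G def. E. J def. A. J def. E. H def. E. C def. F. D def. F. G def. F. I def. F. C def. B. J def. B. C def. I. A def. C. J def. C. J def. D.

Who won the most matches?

J

Win totals: A 8, B 1, C 4, D 4, E 3, F 2, G 4, H 7, I 3, J 9.
J leads with 9 wins (next highest: 8).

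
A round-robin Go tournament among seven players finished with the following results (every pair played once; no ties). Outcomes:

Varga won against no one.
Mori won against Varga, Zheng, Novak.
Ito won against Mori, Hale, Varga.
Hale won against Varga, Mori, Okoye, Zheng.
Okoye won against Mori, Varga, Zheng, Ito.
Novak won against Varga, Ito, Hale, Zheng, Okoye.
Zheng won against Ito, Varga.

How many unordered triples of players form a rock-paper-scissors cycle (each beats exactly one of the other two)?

6

Win totals: Novak 5, Varga 0, Mori 3, Hale 4, Zheng 2, Ito 3, Okoye 4.
A player with w wins dominates both others in C(w,2) triples; summing gives 10 + 0 + 3 + 6 + 1 + 3 + 6 = 29 transitive triples.
Total triples C(7,3) = 35, so cyclic triples = 35 − 29 = 6.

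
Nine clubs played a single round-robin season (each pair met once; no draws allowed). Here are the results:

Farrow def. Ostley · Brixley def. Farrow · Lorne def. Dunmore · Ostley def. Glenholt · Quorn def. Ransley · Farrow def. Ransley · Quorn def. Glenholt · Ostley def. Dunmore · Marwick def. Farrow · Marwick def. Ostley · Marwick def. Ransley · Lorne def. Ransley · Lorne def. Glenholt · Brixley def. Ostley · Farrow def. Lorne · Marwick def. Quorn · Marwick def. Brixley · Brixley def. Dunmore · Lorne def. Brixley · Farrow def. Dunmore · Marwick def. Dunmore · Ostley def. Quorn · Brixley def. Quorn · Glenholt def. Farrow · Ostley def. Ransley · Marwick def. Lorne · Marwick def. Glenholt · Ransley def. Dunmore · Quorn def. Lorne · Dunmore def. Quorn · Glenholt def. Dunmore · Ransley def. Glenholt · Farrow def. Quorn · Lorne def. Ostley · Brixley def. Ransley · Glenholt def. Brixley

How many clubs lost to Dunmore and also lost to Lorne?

Dunmore beat: Quorn.
Lorne beat: Dunmore, Glenholt, Ostley, Brixley, Ransley.
No one was beaten by both.

0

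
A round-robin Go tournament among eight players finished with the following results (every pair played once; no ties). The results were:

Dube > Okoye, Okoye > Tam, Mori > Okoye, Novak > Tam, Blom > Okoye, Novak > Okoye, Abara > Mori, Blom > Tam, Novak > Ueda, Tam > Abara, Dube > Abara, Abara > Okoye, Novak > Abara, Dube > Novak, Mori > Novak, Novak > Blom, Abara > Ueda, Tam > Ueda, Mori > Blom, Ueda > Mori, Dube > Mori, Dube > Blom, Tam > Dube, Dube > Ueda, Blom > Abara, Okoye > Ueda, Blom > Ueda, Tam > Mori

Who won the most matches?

Dube

Win totals: Okoye 2, Abara 3, Mori 3, Blom 4, Novak 5, Dube 6, Ueda 1, Tam 4.
Dube leads with 6 wins (next highest: 5).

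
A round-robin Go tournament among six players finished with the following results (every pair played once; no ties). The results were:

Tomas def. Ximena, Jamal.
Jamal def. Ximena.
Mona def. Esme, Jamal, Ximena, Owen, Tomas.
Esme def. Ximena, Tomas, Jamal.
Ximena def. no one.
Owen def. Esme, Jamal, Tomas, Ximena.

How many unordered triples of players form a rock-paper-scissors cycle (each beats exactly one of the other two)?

Of the C(6,3) = 20 triples, the cyclic ones are: none.
That is 0.

0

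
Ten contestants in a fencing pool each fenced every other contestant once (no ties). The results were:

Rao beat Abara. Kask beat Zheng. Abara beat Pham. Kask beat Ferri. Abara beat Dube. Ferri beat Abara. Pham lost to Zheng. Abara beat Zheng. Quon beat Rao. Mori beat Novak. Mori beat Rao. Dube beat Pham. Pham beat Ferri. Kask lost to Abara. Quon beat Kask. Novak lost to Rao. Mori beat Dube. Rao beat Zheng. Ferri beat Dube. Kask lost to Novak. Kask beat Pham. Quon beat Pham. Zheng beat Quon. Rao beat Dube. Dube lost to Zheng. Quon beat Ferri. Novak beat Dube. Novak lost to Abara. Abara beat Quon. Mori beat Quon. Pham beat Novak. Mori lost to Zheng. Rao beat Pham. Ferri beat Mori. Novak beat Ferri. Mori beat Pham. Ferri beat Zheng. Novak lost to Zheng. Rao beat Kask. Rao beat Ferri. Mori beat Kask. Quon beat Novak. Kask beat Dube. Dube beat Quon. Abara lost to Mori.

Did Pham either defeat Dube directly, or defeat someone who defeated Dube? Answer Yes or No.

Yes

Pham did not beat Dube directly.
Pham beat Ferri, Novak. Of those, Ferri beat Dube.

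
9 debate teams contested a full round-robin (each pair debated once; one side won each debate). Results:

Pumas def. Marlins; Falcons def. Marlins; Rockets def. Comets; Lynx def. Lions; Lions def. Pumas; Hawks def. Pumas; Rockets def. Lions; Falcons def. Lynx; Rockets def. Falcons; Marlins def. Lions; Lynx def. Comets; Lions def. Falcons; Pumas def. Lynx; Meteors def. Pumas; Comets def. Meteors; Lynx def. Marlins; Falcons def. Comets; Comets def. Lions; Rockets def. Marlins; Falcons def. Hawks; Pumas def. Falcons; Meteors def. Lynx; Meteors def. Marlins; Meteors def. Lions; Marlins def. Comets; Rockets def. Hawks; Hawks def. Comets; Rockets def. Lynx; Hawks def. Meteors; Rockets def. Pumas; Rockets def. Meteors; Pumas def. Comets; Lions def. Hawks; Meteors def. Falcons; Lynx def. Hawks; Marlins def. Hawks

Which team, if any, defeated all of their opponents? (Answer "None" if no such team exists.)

Rockets has 8 wins out of 8 opponents — a perfect record.

Rockets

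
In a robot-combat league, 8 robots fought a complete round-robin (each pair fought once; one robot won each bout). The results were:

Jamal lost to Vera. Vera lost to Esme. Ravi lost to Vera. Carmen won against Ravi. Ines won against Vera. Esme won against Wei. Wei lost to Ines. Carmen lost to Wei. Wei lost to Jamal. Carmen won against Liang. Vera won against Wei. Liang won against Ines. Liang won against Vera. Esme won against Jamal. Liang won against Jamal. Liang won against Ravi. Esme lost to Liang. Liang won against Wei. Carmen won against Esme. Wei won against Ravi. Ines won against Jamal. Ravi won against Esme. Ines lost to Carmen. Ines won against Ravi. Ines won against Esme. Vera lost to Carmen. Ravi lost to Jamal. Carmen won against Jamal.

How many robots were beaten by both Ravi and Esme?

0

Ravi beat: Esme.
Esme beat: Wei, Vera, Jamal.
No one was beaten by both.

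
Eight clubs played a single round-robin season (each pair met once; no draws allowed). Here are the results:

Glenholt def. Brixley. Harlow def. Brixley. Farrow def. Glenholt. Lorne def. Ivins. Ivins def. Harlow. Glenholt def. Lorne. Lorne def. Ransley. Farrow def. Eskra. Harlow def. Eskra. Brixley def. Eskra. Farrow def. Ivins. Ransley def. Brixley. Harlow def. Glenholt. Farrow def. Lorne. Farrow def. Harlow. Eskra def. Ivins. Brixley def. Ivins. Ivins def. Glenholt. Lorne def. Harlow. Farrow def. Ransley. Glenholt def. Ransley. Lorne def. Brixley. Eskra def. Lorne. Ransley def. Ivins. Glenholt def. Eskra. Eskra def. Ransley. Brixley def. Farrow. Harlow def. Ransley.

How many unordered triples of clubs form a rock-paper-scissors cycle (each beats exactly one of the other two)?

15

Win totals: Ivins 2, Glenholt 4, Farrow 6, Ransley 2, Eskra 3, Brixley 3, Harlow 4, Lorne 4.
A club with w wins dominates both others in C(w,2) triples; summing gives 1 + 6 + 15 + 1 + 3 + 3 + 6 + 6 = 41 transitive triples.
Total triples C(8,3) = 56, so cyclic triples = 56 − 41 = 15.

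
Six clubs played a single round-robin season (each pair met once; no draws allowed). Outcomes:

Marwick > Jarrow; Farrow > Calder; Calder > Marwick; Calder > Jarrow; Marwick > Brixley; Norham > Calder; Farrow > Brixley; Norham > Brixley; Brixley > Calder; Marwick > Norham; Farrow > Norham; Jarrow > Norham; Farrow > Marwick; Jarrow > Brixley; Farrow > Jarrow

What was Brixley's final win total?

Brixley's results: beat Calder; lost to Jarrow, Marwick, Farrow, Norham.
That is 1 win.

1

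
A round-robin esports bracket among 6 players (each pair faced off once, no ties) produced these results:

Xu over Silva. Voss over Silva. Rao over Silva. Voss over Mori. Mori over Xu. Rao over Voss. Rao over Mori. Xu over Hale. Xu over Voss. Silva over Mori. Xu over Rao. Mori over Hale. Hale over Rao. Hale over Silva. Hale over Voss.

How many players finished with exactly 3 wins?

Win totals: Rao 3, Voss 2, Hale 3, Mori 2, Silva 1, Xu 4.
Exactly 3: Rao, Hale — 2 players.

2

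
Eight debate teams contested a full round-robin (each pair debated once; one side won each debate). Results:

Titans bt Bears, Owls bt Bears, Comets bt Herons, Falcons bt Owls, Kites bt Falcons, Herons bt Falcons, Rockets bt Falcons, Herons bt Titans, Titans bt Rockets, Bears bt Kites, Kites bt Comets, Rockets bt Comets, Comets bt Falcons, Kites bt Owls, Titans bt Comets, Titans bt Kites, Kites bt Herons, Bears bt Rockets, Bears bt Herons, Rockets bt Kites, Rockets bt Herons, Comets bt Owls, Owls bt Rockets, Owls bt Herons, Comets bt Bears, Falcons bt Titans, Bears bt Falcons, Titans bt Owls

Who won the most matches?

Win totals: Titans 5, Kites 4, Rockets 4, Bears 4, Owls 3, Herons 2, Falcons 2, Comets 4.
Titans leads with 5 wins (next highest: 4).

Titans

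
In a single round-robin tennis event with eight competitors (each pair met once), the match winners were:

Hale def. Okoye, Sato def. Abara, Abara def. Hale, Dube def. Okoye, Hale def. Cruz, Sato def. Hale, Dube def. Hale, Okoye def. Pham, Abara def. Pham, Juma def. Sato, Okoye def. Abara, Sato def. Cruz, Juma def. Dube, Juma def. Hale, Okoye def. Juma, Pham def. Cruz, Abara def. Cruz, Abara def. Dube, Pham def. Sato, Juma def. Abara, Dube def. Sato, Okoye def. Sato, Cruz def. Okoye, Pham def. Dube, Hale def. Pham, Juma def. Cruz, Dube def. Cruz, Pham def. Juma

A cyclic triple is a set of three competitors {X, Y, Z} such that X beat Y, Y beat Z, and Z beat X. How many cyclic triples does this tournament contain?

Win totals: Pham 4, Abara 4, Dube 4, Cruz 1, Okoye 4, Hale 3, Sato 3, Juma 5.
A competitor with w wins dominates both others in C(w,2) triples; summing gives 6 + 6 + 6 + 0 + 6 + 3 + 3 + 10 = 40 transitive triples.
Total triples C(8,3) = 56, so cyclic triples = 56 − 40 = 16.

16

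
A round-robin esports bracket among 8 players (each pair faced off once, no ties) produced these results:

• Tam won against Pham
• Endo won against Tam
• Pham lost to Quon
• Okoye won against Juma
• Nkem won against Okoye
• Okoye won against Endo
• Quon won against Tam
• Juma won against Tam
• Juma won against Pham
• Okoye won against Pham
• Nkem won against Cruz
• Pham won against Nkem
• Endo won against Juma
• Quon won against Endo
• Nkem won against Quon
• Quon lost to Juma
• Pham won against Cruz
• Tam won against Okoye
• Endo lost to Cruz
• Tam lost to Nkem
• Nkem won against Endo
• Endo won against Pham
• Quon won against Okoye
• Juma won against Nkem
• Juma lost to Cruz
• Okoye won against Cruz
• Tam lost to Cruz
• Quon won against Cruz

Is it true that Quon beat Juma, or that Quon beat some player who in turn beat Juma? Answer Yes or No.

Quon did not beat Juma directly.
Quon beat Tam, Endo, Cruz, Pham, Okoye. Of those, Endo beat Juma.

Yes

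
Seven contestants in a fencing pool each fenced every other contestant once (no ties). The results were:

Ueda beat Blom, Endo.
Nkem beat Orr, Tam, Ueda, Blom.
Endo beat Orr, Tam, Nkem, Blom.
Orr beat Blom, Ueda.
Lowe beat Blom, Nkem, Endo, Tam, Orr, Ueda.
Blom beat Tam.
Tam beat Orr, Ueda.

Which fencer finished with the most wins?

Win totals: Endo 4, Blom 1, Lowe 6, Orr 2, Tam 2, Ueda 2, Nkem 4.
Lowe leads with 6 wins (next highest: 4).

Lowe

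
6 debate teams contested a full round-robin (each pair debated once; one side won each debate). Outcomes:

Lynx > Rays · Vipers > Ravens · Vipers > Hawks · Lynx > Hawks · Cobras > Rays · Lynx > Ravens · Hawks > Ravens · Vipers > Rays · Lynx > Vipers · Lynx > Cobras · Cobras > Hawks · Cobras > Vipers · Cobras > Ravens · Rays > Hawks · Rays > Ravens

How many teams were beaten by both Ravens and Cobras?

Ravens beat: no one.
Cobras beat: Ravens, Rays, Hawks, Vipers.
No one was beaten by both.

0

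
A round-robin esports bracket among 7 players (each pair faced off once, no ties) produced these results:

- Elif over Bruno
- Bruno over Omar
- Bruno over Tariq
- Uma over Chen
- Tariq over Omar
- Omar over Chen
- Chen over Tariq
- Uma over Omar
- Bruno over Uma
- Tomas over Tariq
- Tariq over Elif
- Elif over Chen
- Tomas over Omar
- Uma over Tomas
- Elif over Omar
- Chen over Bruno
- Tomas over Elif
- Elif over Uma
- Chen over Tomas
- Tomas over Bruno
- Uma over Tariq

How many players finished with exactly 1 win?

1

Win totals: Elif 4, Tomas 4, Omar 1, Chen 3, Tariq 2, Bruno 3, Uma 4.
Exactly 1: Omar — 1 player.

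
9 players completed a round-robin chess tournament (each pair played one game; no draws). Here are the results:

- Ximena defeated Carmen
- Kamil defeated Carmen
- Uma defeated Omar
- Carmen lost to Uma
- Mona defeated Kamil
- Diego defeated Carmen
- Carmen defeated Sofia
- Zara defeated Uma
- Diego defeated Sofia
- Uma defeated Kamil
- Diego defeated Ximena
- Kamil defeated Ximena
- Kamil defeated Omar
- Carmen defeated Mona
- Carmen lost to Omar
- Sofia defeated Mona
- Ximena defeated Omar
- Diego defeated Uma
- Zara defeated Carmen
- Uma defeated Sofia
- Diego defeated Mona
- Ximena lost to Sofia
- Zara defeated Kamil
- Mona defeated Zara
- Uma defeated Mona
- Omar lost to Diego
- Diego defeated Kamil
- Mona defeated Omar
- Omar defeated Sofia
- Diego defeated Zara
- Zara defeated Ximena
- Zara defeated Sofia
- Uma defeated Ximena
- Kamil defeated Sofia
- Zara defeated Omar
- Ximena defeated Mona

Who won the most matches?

Diego

Win totals: Omar 2, Zara 6, Carmen 2, Diego 8, Mona 3, Kamil 4, Ximena 3, Uma 6, Sofia 2.
Diego leads with 8 wins (next highest: 6).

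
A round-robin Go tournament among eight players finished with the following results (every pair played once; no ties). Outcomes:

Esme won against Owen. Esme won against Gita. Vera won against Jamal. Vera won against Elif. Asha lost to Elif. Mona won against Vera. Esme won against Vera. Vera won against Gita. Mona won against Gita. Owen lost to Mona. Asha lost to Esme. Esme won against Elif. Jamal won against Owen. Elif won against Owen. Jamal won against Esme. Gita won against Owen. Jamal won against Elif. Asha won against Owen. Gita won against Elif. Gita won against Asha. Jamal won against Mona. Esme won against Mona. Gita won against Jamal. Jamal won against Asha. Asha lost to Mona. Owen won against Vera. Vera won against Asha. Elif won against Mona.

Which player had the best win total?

Win totals: Vera 4, Elif 3, Mona 4, Jamal 5, Owen 1, Asha 1, Gita 4, Esme 6.
Esme leads with 6 wins (next highest: 5).

Esme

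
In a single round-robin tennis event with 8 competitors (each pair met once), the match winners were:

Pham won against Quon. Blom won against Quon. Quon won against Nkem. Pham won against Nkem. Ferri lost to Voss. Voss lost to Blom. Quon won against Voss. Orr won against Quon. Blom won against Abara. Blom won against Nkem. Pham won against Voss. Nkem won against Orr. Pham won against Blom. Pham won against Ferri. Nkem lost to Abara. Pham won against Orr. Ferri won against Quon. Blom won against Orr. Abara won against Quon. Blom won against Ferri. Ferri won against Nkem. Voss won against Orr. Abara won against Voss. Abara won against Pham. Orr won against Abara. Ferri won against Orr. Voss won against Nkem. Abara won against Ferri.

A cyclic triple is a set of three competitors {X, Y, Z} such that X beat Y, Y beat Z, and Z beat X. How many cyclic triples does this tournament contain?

8

Win totals: Abara 5, Nkem 1, Blom 6, Pham 6, Ferri 3, Orr 2, Quon 2, Voss 3.
A competitor with w wins dominates both others in C(w,2) triples; summing gives 10 + 0 + 15 + 15 + 3 + 1 + 1 + 3 = 48 transitive triples.
Total triples C(8,3) = 56, so cyclic triples = 56 − 48 = 8.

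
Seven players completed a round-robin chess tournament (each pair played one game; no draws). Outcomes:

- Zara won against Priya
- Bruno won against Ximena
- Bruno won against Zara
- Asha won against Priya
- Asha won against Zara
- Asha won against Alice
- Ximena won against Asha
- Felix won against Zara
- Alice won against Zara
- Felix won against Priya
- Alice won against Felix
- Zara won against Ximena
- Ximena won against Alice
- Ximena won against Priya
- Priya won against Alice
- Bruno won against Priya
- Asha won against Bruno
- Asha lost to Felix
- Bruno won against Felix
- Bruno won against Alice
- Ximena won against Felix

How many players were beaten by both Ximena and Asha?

Ximena beat: Asha, Alice, Priya, Felix.
Asha beat: Alice, Zara, Priya, Bruno.
Both beat: Alice, Priya — 2.

2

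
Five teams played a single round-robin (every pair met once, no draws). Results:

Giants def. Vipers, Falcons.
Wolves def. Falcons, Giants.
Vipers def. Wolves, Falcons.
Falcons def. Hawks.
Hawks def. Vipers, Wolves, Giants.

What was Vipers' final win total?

2

Vipers' results: beat Falcons, Wolves; lost to Hawks, Giants.
That is 2 wins.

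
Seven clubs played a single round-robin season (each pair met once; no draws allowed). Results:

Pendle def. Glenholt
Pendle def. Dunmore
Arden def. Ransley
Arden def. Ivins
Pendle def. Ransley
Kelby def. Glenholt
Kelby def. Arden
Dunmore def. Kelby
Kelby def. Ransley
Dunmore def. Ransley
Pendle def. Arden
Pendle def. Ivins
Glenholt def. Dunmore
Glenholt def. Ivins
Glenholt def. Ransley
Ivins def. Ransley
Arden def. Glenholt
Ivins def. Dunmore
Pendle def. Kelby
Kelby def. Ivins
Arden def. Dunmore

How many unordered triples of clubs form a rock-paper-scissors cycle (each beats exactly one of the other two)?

3

Win totals: Ransley 0, Arden 4, Kelby 4, Dunmore 2, Pendle 6, Ivins 2, Glenholt 3.
A club with w wins dominates both others in C(w,2) triples; summing gives 0 + 6 + 6 + 1 + 15 + 1 + 3 = 32 transitive triples.
Total triples C(7,3) = 35, so cyclic triples = 35 − 32 = 3.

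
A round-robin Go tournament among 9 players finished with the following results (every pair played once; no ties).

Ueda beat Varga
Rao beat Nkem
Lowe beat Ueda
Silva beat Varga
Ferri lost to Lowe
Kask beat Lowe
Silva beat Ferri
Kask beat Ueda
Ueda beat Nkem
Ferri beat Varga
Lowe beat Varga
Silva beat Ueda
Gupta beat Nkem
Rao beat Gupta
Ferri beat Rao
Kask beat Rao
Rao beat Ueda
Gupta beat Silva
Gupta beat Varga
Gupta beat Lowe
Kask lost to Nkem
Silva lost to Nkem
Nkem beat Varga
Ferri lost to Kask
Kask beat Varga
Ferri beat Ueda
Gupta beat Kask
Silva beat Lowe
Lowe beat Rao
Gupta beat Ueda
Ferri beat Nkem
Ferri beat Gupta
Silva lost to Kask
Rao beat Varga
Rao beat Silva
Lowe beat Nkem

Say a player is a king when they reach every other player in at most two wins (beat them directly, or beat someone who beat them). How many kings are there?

Silva cannot reach Kask in two steps.
Varga cannot reach Silva, Rao, Ueda, Gupta, Nkem, Ferri, Kask, Lowe in two steps.
Rao reaches everyone (king).
Ueda cannot reach Rao, Gupta, Ferri, Lowe in two steps.
Gupta reaches everyone (king).
Nkem cannot reach Gupta in two steps.
Ferri reaches everyone (king).
Kask reaches everyone (king).
Lowe reaches everyone (king).
Kings: Rao, Gupta, Ferri, Kask, Lowe — 5.

5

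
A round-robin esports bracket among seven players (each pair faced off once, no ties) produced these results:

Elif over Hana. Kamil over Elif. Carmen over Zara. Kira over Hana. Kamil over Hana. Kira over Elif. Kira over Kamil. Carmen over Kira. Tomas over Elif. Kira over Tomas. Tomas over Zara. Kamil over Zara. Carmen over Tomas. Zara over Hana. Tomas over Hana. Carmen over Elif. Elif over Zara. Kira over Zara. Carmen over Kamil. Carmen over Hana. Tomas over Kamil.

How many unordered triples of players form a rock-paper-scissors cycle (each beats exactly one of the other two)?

Win totals: Carmen 6, Kira 5, Tomas 4, Hana 0, Elif 2, Kamil 3, Zara 1.
A player with w wins dominates both others in C(w,2) triples; summing gives 15 + 10 + 6 + 0 + 1 + 3 + 0 = 35 transitive triples.
Total triples C(7,3) = 35, so cyclic triples = 35 − 35 = 0.

0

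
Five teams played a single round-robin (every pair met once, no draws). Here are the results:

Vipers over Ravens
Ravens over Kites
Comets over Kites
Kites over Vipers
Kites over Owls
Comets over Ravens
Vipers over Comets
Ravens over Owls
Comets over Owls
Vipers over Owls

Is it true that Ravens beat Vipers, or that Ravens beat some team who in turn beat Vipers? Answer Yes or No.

Ravens did not beat Vipers directly.
Ravens beat Kites, Owls. Of those, Kites beat Vipers.

Yes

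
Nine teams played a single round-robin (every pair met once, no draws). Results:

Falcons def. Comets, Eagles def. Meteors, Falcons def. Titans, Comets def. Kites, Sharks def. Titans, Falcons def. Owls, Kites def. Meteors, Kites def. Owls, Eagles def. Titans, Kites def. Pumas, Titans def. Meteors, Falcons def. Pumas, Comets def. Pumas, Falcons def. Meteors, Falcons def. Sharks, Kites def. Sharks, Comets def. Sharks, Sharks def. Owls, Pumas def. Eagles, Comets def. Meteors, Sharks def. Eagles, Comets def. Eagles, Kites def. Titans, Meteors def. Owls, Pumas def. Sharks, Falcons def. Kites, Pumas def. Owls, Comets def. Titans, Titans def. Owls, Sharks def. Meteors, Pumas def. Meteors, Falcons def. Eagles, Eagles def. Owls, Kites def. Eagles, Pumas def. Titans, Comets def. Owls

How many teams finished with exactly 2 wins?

1

Win totals: Comets 7, Titans 2, Pumas 5, Kites 6, Meteors 1, Falcons 8, Eagles 3, Sharks 4, Owls 0.
Exactly 2: Titans — 1 team.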